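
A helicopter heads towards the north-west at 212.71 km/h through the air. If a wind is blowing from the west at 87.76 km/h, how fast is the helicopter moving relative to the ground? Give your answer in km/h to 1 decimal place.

Taking east as x and north as y: velocity relative to the air = (-150.409, 150.409) km/h; the air relative to ground = (87.760, 0.000) km/h.
Velocity relative to ground = (-150.409, 150.409) + (87.760, 0.000) = (-62.649, 150.409) km/h.
Speed = |(-62.649, 150.409)| = 162.934 km/h.

162.9 km/h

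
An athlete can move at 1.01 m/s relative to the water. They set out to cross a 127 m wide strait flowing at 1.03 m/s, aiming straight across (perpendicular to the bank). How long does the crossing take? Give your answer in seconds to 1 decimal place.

125.7 s

The component of the athlete's velocity perpendicular to the bank is 1.01 m/s.
The current is parallel to the bank, so it does not affect the crossing time.
Time = 127 / 1.010 = 125.743 s.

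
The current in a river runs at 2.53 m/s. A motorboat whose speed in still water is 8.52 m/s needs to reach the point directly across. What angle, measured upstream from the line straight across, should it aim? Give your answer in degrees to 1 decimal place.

17.3°

To cancel the current, the upstream component of the motorboat's velocity must equal the flow: 8.52 sin θ = 2.53.
sin θ = 2.53 / 8.52 = 0.2969.
θ = arcsin(0.2969) = 17.274°.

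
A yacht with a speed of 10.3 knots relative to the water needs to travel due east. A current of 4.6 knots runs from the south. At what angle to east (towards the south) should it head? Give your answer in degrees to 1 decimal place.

The current pushes perpendicular to the desired track; the heading must have a component into the current equal to 4.6 knots: 10.3 sin θ = 4.6.
sin θ = 0.4466, so θ = 26.526°.

26.5°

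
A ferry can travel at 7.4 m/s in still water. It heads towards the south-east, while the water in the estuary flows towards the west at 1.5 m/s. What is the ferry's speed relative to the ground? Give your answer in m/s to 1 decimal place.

6.4 m/s

Taking east as x and north as y: velocity relative to the water = (5.233, -5.233) m/s; the water relative to ground = (-1.500, 0.000) m/s.
Velocity relative to ground = (5.233, -5.233) + (-1.500, 0.000) = (3.733, -5.233) m/s.
Speed = |(3.733, -5.233)| = 6.427 m/s.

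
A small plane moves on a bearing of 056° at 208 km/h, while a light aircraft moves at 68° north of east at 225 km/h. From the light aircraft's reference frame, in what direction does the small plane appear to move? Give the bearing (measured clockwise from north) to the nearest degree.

136°

Taking east as x and north as y: small plane velocity = (172.440, 116.312) km/h; light aircraft velocity = (84.286, 208.616) km/h.
Velocity of small plane relative to light aircraft = (172.440, 116.312) − (84.286, 208.616) = (88.153, -92.304) km/h.
Bearing = atan2(88.15, -92.30) = 136.32° clockwise from north.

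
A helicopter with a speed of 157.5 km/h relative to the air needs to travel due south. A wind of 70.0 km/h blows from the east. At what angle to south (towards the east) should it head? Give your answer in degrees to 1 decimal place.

The wind pushes perpendicular to the desired track; the heading must have a component into the wind equal to 70.0 km/h: 157.5 sin θ = 70.0.
sin θ = 0.4444, so θ = 26.388°.

26.4°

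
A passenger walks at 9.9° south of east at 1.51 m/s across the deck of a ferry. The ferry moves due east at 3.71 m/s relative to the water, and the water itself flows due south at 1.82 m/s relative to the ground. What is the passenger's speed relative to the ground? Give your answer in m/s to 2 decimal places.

In east/north components (m/s): passenger relative to ferry = (1.488, -0.260); ferry relative to water = (3.710, 0.000); water relative to ground = (0.000, -1.820).
Sum = (5.198, -2.080) m/s.
Speed = |(5.198, -2.080)| = 5.598 m/s.

5.60 m/s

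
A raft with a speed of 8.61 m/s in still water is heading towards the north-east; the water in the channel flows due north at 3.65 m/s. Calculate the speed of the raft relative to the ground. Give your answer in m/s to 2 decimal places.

11.48 m/s

Taking east as x and north as y: velocity relative to the water = (6.088, 6.088) m/s; the water relative to ground = (0.000, 3.650) m/s.
Velocity relative to ground = (6.088, 6.088) + (0.000, 3.650) = (6.088, 9.738) m/s.
Speed = |(6.088, 9.738)| = 11.485 m/s.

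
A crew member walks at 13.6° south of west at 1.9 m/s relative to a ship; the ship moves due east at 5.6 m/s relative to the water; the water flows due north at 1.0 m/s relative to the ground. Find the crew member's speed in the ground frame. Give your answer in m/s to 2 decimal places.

3.79 m/s

In east/north components (m/s): crew member relative to ship = (-1.847, -0.447); ship relative to water = (5.600, 0.000); water relative to ground = (0.000, 1.000).
Sum = (3.753, 0.553) m/s.
Speed = |(3.753, 0.553)| = 3.794 m/s.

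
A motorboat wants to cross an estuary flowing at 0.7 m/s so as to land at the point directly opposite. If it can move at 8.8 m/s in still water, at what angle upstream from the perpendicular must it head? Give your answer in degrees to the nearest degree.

5°

To cancel the current, the upstream component of the motorboat's velocity must equal the flow: 8.8 sin θ = 0.7.
sin θ = 0.7 / 8.8 = 0.0795.
θ = arcsin(0.0795) = 4.562°.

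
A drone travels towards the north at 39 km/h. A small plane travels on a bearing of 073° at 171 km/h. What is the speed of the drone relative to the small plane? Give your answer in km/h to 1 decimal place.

163.9 km/h

Taking east as x and north as y: drone velocity = (0.000, 39.000) km/h; small plane velocity = (163.528, 49.996) km/h.
Velocity of drone relative to small plane = (0.000, 39.000) − (163.528, 49.996) = (-163.528, -10.996) km/h.
Magnitude = |(-163.528, -10.996)| = 163.897 km/h.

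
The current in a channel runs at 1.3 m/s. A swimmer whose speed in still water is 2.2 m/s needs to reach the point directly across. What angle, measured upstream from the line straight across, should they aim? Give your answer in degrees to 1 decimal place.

36.2°

To cancel the current, the upstream component of the swimmer's velocity must equal the flow: 2.2 sin θ = 1.3.
sin θ = 1.3 / 2.2 = 0.5909.
θ = arcsin(0.5909) = 36.222°.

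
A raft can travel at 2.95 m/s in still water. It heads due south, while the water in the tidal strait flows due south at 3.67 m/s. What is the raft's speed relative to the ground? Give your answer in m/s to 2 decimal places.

6.62 m/s

Taking east as x and north as y: velocity relative to the water = (0.000, -2.950) m/s; the water relative to ground = (0.000, -3.670) m/s.
Velocity relative to ground = (0.000, -2.950) + (0.000, -3.670) = (0.000, -6.620) m/s.
Speed = |(0.000, -6.620)| = 6.620 m/s.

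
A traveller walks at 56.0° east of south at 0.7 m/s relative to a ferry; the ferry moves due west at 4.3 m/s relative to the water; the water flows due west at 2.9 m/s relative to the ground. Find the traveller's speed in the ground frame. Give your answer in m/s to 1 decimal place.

In east/north components (m/s): traveller relative to ferry = (0.580, -0.391); ferry relative to water = (-4.300, 0.000); water relative to ground = (-2.900, 0.000).
Sum = (-6.620, -0.391) m/s.
Speed = |(-6.620, -0.391)| = 6.631 m/s.

6.6 m/s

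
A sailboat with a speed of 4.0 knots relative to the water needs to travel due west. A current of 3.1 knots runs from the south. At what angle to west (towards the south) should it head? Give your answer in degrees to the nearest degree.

The current pushes perpendicular to the desired track; the heading must have a component into the current equal to 3.1 knots: 4.0 sin θ = 3.1.
sin θ = 0.7750, so θ = 50.805°.

51°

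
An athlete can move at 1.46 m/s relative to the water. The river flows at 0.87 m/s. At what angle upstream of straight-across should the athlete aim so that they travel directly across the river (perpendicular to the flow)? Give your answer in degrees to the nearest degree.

37°

To cancel the current, the upstream component of the athlete's velocity must equal the flow: 1.46 sin θ = 0.87.
sin θ = 0.87 / 1.46 = 0.5959.
θ = arcsin(0.5959) = 36.576°.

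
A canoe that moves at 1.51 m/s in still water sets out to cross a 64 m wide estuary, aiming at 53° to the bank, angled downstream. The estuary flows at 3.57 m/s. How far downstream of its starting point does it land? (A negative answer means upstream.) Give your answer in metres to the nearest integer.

238 m

Perpendicular speed = 1.206 m/s; crossing time = 64 / 1.206 = 53.071 s.
Net downstream speed = 4.479 m/s.
Drift = 4.479 × 53.071 = 237.690 m (downstream).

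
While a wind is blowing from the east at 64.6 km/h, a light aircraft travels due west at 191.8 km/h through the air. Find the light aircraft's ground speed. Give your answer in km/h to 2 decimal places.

Taking east as x and north as y: velocity relative to the air = (-191.800, 0.000) km/h; the air relative to ground = (-64.600, 0.000) km/h.
Velocity relative to ground = (-191.800, 0.000) + (-64.600, 0.000) = (-256.400, 0.000) km/h.
Speed = |(-256.400, 0.000)| = 256.400 km/h.

256.40 km/h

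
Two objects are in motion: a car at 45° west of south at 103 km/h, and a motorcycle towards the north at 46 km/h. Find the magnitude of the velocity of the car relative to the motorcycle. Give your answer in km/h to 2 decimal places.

Taking east as x and north as y: car velocity = (-72.832, -72.832) km/h; motorcycle velocity = (0.000, 46.000) km/h.
Velocity of car relative to motorcycle = (-72.832, -72.832) − (0.000, 46.000) = (-72.832, -118.832) km/h.
Magnitude = |(-72.832, -118.832)| = 139.376 km/h.

139.38 km/h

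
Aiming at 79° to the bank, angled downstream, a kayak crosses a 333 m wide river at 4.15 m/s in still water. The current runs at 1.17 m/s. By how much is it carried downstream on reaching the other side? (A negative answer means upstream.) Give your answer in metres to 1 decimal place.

160.4 m

Perpendicular speed = 4.074 m/s; crossing time = 333 / 4.074 = 81.743 s.
Net downstream speed = 1.962 m/s.
Drift = 1.962 × 81.743 = 160.368 m (downstream).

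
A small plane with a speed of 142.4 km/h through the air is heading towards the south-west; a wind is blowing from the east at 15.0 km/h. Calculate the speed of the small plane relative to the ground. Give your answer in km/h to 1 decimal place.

153.4 km/h

Taking east as x and north as y: velocity relative to the air = (-100.692, -100.692) km/h; the air relative to ground = (-15.000, 0.000) km/h.
Velocity relative to ground = (-100.692, -100.692) + (-15.000, 0.000) = (-115.692, -100.692) km/h.
Speed = |(-115.692, -100.692)| = 153.374 km/h.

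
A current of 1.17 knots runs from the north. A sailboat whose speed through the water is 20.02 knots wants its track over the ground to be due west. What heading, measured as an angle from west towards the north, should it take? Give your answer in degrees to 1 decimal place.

3.4°

The current pushes perpendicular to the desired track; the heading must have a component into the current equal to 1.17 knots: 20.02 sin θ = 1.17.
sin θ = 0.0584, so θ = 3.350°.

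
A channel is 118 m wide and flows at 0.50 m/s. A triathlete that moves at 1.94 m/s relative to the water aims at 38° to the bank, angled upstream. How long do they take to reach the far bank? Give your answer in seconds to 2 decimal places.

The component of the triathlete's velocity perpendicular to the bank is 1.94 × sin 38° = 1.194 m/s.
The flow acts along the bank and has no component across it.
Time = 118 / 1.194 = 98.796 s.

98.80 s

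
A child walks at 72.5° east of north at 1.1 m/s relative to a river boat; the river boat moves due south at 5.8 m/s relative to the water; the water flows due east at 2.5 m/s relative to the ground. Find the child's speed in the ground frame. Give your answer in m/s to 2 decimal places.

In east/north components (m/s): child relative to river boat = (1.049, 0.331); river boat relative to water = (0.000, -5.800); water relative to ground = (2.500, 0.000).
Sum = (3.549, -5.469) m/s.
Speed = |(3.549, -5.469)| = 6.520 m/s.

6.52 m/s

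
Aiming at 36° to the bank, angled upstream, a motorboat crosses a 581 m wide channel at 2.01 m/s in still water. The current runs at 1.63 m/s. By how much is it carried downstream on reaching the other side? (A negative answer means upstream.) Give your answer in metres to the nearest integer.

2 m

Perpendicular speed = 1.181 m/s; crossing time = 581 / 1.181 = 491.769 s.
Net downstream speed = 0.004 m/s.
Drift = 0.004 × 491.769 = 1.906 m (downstream).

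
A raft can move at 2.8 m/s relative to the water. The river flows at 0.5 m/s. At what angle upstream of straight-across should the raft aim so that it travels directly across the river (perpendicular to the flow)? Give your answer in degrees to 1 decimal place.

10.3°

To cancel the current, the upstream component of the raft's velocity must equal the flow: 2.8 sin θ = 0.5.
sin θ = 0.5 / 2.8 = 0.1786.
θ = arcsin(0.1786) = 10.287°.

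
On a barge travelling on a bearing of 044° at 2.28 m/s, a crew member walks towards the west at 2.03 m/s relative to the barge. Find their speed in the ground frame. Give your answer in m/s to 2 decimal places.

Taking east as x and north as y: barge velocity = (1.584, 1.640) m/s; crew member velocity relative to barge = (-2.030, 0.000) m/s.
Velocity relative to ground = (1.584, 1.640) + (-2.030, 0.000) = (-0.446, 1.640) m/s.
Speed = |(-0.446, 1.640)| = 1.700 m/s.

1.70 m/s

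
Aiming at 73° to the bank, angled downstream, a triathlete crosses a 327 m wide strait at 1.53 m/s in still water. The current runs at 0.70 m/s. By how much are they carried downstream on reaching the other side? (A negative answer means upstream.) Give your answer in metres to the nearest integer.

256 m

Perpendicular speed = 1.463 m/s; crossing time = 327 / 1.463 = 223.491 s.
Net downstream speed = 1.147 m/s.
Drift = 1.147 × 223.491 = 256.418 m (downstream).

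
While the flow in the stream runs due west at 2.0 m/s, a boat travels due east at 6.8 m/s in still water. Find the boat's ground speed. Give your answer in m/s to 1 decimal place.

Taking east as x and north as y: velocity relative to the water = (6.800, 0.000) m/s; the water relative to ground = (-2.000, 0.000) m/s.
Velocity relative to ground = (6.800, 0.000) + (-2.000, 0.000) = (4.800, 0.000) m/s.
Speed = |(4.800, 0.000)| = 4.800 m/s.

4.8 m/s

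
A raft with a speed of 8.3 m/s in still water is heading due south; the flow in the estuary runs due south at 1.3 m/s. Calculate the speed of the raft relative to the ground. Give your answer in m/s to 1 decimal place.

9.6 m/s

Taking east as x and north as y: velocity relative to the water = (0.000, -8.300) m/s; the water relative to ground = (0.000, -1.300) m/s.
Velocity relative to ground = (0.000, -8.300) + (0.000, -1.300) = (0.000, -9.600) m/s.
Speed = |(0.000, -9.600)| = 9.600 m/s.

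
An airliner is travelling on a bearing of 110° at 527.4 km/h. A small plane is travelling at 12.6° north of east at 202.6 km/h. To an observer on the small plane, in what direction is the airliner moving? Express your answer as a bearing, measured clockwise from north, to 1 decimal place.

Taking east as x and north as y: airliner velocity = (495.594, -180.381) km/h; small plane velocity = (197.721, 44.196) km/h.
Velocity of airliner relative to small plane = (495.594, -180.381) − (197.721, 44.196) = (297.873, -224.577) km/h.
Bearing = atan2(297.87, -224.58) = 127.01° clockwise from north.

127.0°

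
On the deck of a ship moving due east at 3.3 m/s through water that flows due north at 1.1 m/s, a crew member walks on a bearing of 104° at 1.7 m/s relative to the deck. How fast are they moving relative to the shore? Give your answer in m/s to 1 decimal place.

In east/north components (m/s): crew member relative to ship = (1.650, -0.411); ship relative to water = (3.300, 0.000); water relative to ground = (0.000, 1.100).
Sum = (4.950, 0.689) m/s.
Speed = |(4.950, 0.689)| = 4.997 m/s.

5.0 m/s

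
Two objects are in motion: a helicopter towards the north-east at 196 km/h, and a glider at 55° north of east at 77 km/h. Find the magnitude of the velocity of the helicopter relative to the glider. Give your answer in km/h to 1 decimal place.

120.9 km/h

Taking east as x and north as y: helicopter velocity = (138.593, 138.593) km/h; glider velocity = (44.165, 63.075) km/h.
Velocity of helicopter relative to glider = (138.593, 138.593) − (44.165, 63.075) = (94.428, 75.518) km/h.
Magnitude = |(94.428, 75.518)| = 120.911 km/h.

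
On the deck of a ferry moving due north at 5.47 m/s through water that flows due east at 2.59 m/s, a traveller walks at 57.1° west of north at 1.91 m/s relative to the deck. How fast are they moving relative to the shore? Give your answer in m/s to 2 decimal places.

In east/north components (m/s): traveller relative to ferry = (-1.604, 1.037); ferry relative to water = (0.000, 5.470); water relative to ground = (2.590, 0.000).
Sum = (0.986, 6.507) m/s.
Speed = |(0.986, 6.507)| = 6.582 m/s.

6.58 m/s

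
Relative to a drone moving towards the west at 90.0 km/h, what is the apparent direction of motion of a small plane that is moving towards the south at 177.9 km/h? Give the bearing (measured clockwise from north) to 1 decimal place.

153.2°

Taking east as x and north as y: small plane velocity = (0.000, -177.900) km/h; drone velocity = (-90.000, 0.000) km/h.
Velocity of small plane relative to drone = (0.000, -177.900) − (-90.000, 0.000) = (90.000, -177.900) km/h.
Bearing = atan2(90.00, -177.90) = 153.17° clockwise from north.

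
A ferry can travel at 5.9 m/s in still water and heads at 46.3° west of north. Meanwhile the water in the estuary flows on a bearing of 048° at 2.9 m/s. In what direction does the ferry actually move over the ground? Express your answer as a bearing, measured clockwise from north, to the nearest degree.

341°

Taking east as x and north as y: velocity relative to the water = (-4.266, 4.076) m/s; the water relative to ground = (2.155, 1.940) m/s.
Velocity relative to ground = (-4.266, 4.076) + (2.155, 1.940) = (-2.110, 6.017) m/s.
Bearing = atan2(-2.11, 6.02) = 340.67° clockwise from north.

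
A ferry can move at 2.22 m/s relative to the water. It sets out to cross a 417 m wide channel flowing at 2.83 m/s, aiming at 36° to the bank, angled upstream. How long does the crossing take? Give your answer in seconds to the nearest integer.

320 s

The component of the ferry's velocity perpendicular to the bank is 2.22 × sin 36° = 1.305 m/s.
The current is parallel to the bank, so it does not affect the crossing time.
Time = 417 / 1.305 = 319.569 s.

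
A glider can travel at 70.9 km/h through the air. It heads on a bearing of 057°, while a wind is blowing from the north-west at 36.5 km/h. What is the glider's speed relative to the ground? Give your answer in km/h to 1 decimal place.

Taking east as x and north as y: velocity relative to the air = (59.462, 38.615) km/h; the air relative to ground = (25.809, -25.809) km/h.
Velocity relative to ground = (59.462, 38.615) + (25.809, -25.809) = (85.271, 12.806) km/h.
Speed = |(85.271, 12.806)| = 86.227 km/h.

86.2 km/h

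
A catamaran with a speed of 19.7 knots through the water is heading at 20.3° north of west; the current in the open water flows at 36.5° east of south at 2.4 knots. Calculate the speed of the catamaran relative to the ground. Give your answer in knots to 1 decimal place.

Taking east as x and north as y: velocity relative to the water = (-18.476, 6.835) knots; the water relative to ground = (1.428, -1.929) knots.
Velocity relative to ground = (-18.476, 6.835) + (1.428, -1.929) = (-17.049, 4.905) knots.
Speed = |(-17.049, 4.905)| = 17.741 knots.

17.7 knots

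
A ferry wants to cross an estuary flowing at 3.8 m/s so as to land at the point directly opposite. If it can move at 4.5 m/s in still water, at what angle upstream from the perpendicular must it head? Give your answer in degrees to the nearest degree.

To cancel the current, the upstream component of the ferry's velocity must equal the flow: 4.5 sin θ = 3.8.
sin θ = 3.8 / 4.5 = 0.8444.
θ = arcsin(0.8444) = 57.612°.

58°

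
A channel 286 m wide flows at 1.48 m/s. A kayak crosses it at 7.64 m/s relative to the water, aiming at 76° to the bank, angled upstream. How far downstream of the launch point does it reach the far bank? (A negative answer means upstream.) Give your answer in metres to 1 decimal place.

-14.2 m

Perpendicular speed = 7.413 m/s; crossing time = 286 / 7.413 = 38.581 s.
Net downstream speed = -0.368 m/s.
Drift = -0.368 × 38.581 = -14.209 m (upstream).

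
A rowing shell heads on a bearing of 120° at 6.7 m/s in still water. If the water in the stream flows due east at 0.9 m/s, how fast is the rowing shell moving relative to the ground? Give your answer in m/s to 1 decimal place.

7.5 m/s

Taking east as x and north as y: velocity relative to the water = (5.802, -3.350) m/s; the water relative to ground = (0.900, 0.000) m/s.
Velocity relative to ground = (5.802, -3.350) + (0.900, 0.000) = (6.702, -3.350) m/s.
Speed = |(6.702, -3.350)| = 7.493 m/s.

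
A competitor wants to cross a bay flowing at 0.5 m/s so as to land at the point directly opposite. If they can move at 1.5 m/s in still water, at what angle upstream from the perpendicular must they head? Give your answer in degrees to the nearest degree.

To cancel the current, the upstream component of the competitor's velocity must equal the flow: 1.5 sin θ = 0.5.
sin θ = 0.5 / 1.5 = 0.3333.
θ = arcsin(0.3333) = 19.471°.

19°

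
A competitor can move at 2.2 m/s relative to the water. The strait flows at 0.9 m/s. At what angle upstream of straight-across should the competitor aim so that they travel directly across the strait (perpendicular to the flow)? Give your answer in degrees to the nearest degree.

To cancel the current, the upstream component of the competitor's velocity must equal the flow: 2.2 sin θ = 0.9.
sin θ = 0.9 / 2.2 = 0.4091.
θ = arcsin(0.4091) = 24.148°.

24°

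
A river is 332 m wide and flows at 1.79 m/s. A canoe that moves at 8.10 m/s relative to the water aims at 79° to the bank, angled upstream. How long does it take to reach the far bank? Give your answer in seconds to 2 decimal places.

The component of the canoe's velocity perpendicular to the bank is 8.10 × sin 79° = 7.951 m/s.
The current is parallel to the bank, so it does not affect the crossing time.
Time = 332 / 7.951 = 41.755 s.

41.75 s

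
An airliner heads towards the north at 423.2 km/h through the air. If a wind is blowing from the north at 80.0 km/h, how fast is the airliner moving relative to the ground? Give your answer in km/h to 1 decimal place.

343.2 km/h

Taking east as x and north as y: velocity relative to the air = (0.000, 423.200) km/h; the air relative to ground = (0.000, -80.000) km/h.
Velocity relative to ground = (0.000, 423.200) + (0.000, -80.000) = (0.000, 343.200) km/h.
Speed = |(0.000, 343.200)| = 343.200 km/h.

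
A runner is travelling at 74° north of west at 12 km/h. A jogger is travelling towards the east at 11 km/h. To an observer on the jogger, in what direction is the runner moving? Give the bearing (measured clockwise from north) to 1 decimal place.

Taking east as x and north as y: runner velocity = (-3.308, 11.535) km/h; jogger velocity = (11.000, 0.000) km/h.
Velocity of runner relative to jogger = (-3.308, 11.535) − (11.000, 0.000) = (-14.308, 11.535) km/h.
Bearing = atan2(-14.31, 11.54) = 308.88° clockwise from north.

308.9°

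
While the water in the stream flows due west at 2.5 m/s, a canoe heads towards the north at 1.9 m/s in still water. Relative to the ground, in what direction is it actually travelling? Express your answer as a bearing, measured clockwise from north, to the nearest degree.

Taking east as x and north as y: velocity relative to the water = (0.000, 1.900) m/s; the water relative to ground = (-2.500, 0.000) m/s.
Velocity relative to ground = (0.000, 1.900) + (-2.500, 0.000) = (-2.500, 1.900) m/s.
Bearing = atan2(-2.50, 1.90) = 307.23° clockwise from north.

307°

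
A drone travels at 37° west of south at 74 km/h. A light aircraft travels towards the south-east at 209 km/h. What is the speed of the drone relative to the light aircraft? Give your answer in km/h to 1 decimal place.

211.8 km/h

Taking east as x and north as y: drone velocity = (-44.534, -59.099) km/h; light aircraft velocity = (147.785, -147.785) km/h.
Velocity of drone relative to light aircraft = (-44.534, -59.099) − (147.785, -147.785) = (-192.320, 88.686) km/h.
Magnitude = |(-192.320, 88.686)| = 211.783 km/h.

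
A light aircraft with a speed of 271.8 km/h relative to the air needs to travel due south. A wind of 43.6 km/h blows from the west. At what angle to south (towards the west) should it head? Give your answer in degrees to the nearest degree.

9°

The wind pushes perpendicular to the desired track; the heading must have a component into the wind equal to 43.6 km/h: 271.8 sin θ = 43.6.
sin θ = 0.1604, so θ = 9.231°.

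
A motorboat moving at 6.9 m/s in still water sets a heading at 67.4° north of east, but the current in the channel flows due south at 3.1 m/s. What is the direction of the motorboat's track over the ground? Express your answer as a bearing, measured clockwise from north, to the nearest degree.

039°

Taking east as x and north as y: velocity relative to the water = (2.652, 6.370) m/s; the water relative to ground = (0.000, -3.100) m/s.
Velocity relative to ground = (2.652, 6.370) + (0.000, -3.100) = (2.652, 3.270) m/s.
Bearing = atan2(2.65, 3.27) = 39.04° clockwise from north.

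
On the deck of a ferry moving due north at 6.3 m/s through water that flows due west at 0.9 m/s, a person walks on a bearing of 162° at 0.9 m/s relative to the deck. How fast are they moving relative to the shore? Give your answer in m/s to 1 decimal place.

In east/north components (m/s): person relative to ferry = (0.278, -0.856); ferry relative to water = (0.000, 6.300); water relative to ground = (-0.900, 0.000).
Sum = (-0.622, 5.444) m/s.
Speed = |(-0.622, 5.444)| = 5.479 m/s.

5.5 m/s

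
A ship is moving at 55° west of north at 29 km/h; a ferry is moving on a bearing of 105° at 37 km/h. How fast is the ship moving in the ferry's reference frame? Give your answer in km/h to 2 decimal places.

65.01 km/h

Taking east as x and north as y: ship velocity = (-23.755, 16.634) km/h; ferry velocity = (35.739, -9.576) km/h.
Velocity of ship relative to ferry = (-23.755, 16.634) − (35.739, -9.576) = (-59.495, 26.210) km/h.
Magnitude = |(-59.495, 26.210)| = 65.012 km/h.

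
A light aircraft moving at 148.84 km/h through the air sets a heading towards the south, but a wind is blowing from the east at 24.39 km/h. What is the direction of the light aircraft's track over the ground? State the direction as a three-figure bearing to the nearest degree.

Taking east as x and north as y: velocity relative to the air = (0.000, -148.840) km/h; the air relative to ground = (-24.390, 0.000) km/h.
Velocity relative to ground = (0.000, -148.840) + (-24.390, 0.000) = (-24.390, -148.840) km/h.
Bearing = atan2(-24.39, -148.84) = 189.31° clockwise from north.

189°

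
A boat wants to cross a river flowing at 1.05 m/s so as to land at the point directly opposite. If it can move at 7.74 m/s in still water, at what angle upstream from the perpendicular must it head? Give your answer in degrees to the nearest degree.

To cancel the current, the upstream component of the boat's velocity must equal the flow: 7.74 sin θ = 1.05.
sin θ = 1.05 / 7.74 = 0.1357.
θ = arcsin(0.1357) = 7.797°.

8°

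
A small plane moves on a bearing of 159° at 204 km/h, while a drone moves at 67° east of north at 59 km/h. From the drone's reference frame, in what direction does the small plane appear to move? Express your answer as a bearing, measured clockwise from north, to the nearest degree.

175°

Taking east as x and north as y: small plane velocity = (73.107, -190.450) km/h; drone velocity = (54.310, 23.053) km/h.
Velocity of small plane relative to drone = (73.107, -190.450) − (54.310, 23.053) = (18.797, -213.504) km/h.
Bearing = atan2(18.80, -213.50) = 174.97° clockwise from north.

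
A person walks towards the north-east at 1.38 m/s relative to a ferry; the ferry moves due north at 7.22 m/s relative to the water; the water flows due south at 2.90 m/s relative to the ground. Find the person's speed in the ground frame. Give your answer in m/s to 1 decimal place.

5.4 m/s

In east/north components (m/s): person relative to ferry = (0.976, 0.976); ferry relative to water = (0.000, 7.220); water relative to ground = (0.000, -2.900).
Sum = (0.976, 5.296) m/s.
Speed = |(0.976, 5.296)| = 5.385 m/s.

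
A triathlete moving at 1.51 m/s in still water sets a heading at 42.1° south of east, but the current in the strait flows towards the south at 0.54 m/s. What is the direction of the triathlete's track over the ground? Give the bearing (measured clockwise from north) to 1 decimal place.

Taking east as x and north as y: velocity relative to the water = (1.120, -1.012) m/s; the water relative to ground = (0.000, -0.540) m/s.
Velocity relative to ground = (1.120, -1.012) + (0.000, -0.540) = (1.120, -1.552) m/s.
Bearing = atan2(1.12, -1.55) = 144.18° clockwise from north.

144.2°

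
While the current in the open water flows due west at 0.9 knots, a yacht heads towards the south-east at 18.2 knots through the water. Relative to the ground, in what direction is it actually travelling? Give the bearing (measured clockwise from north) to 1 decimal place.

Taking east as x and north as y: velocity relative to the water = (12.869, -12.869) knots; the water relative to ground = (-0.900, 0.000) knots.
Velocity relative to ground = (12.869, -12.869) + (-0.900, 0.000) = (11.969, -12.869) knots.
Bearing = atan2(11.97, -12.87) = 137.08° clockwise from north.

137.1°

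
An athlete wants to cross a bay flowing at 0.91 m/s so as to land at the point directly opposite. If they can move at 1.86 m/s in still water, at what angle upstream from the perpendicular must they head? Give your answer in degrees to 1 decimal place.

29.3°

To cancel the current, the upstream component of the athlete's velocity must equal the flow: 1.86 sin θ = 0.91.
sin θ = 0.91 / 1.86 = 0.4892.
θ = arcsin(0.4892) = 29.291°.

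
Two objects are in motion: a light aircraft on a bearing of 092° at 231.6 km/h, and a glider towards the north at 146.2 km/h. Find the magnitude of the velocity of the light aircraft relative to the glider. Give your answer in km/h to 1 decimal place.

278.2 km/h

Taking east as x and north as y: light aircraft velocity = (231.459, -8.083) km/h; glider velocity = (0.000, 146.200) km/h.
Velocity of light aircraft relative to glider = (231.459, -8.083) − (0.000, 146.200) = (231.459, -154.283) km/h.
Magnitude = |(231.459, -154.283)| = 278.166 km/h.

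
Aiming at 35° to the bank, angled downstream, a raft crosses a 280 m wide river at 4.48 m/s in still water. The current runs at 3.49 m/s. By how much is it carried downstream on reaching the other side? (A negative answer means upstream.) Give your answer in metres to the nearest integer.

Perpendicular speed = 2.570 m/s; crossing time = 280 / 2.570 = 108.965 s.
Net downstream speed = 7.160 m/s.
Drift = 7.160 × 108.965 = 780.171 m (downstream).

780 m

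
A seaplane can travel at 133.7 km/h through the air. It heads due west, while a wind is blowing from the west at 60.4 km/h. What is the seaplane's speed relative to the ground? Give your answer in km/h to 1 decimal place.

Taking east as x and north as y: velocity relative to the air = (-133.700, 0.000) km/h; the air relative to ground = (60.400, 0.000) km/h.
Velocity relative to ground = (-133.700, 0.000) + (60.400, 0.000) = (-73.300, 0.000) km/h.
Speed = |(-73.300, 0.000)| = 73.300 km/h.

73.3 km/h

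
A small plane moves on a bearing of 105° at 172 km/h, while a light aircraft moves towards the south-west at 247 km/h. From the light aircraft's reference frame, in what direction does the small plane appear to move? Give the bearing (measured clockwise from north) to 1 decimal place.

Taking east as x and north as y: small plane velocity = (166.139, -44.517) km/h; light aircraft velocity = (-174.655, -174.655) km/h.
Velocity of small plane relative to light aircraft = (166.139, -44.517) − (-174.655, -174.655) = (340.795, 130.138) km/h.
Bearing = atan2(340.79, 130.14) = 69.10° clockwise from north.

069.1°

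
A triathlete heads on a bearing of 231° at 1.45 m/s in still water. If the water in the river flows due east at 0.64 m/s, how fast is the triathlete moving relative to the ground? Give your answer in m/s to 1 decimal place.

1.0 m/s

Taking east as x and north as y: velocity relative to the water = (-1.127, -0.913) m/s; the water relative to ground = (0.640, 0.000) m/s.
Velocity relative to ground = (-1.127, -0.913) + (0.640, 0.000) = (-0.487, -0.913) m/s.
Speed = |(-0.487, -0.913)| = 1.034 m/s.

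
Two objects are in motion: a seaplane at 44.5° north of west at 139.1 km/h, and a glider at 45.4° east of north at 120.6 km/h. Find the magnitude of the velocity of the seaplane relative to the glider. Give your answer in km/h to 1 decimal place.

185.5 km/h

Taking east as x and north as y: seaplane velocity = (-99.213, 97.496) km/h; glider velocity = (85.870, 84.680) km/h.
Velocity of seaplane relative to glider = (-99.213, 97.496) − (85.870, 84.680) = (-185.083, 12.817) km/h.
Magnitude = |(-185.083, 12.817)| = 185.527 km/h.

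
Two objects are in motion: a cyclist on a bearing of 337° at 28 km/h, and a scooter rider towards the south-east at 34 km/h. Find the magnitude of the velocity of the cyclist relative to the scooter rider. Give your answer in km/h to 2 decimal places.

Taking east as x and north as y: cyclist velocity = (-10.940, 25.774) km/h; scooter rider velocity = (24.042, -24.042) km/h.
Velocity of cyclist relative to scooter rider = (-10.940, 25.774) − (24.042, -24.042) = (-34.982, 49.816) km/h.
Magnitude = |(-34.982, 49.816)| = 60.872 km/h.

60.87 km/h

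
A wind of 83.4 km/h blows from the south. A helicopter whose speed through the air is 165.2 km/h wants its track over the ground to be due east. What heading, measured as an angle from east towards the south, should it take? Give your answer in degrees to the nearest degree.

The wind pushes perpendicular to the desired track; the heading must have a component into the wind equal to 83.4 km/h: 165.2 sin θ = 83.4.
sin θ = 0.5048, so θ = 30.321°.

30°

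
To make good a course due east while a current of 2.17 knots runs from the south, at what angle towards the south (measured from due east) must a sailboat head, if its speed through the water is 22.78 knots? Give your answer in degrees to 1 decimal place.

The current pushes perpendicular to the desired track; the heading must have a component into the current equal to 2.17 knots: 22.78 sin θ = 2.17.
sin θ = 0.0953, so θ = 5.466°.

5.5°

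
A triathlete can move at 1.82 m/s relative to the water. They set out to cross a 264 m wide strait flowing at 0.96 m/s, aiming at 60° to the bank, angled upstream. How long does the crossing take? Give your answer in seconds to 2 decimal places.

The component of the triathlete's velocity perpendicular to the bank is 1.82 × sin 60° = 1.576 m/s.
Only the cross-stream component determines the crossing time; the current contributes nothing perpendicular to the bank.
Time = 264 / 1.576 = 167.495 s.

167.50 s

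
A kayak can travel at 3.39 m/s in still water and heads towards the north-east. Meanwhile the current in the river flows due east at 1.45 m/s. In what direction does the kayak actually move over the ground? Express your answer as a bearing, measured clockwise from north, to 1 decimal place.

Taking east as x and north as y: velocity relative to the water = (2.397, 2.397) m/s; the water relative to ground = (1.450, 0.000) m/s.
Velocity relative to ground = (2.397, 2.397) + (1.450, 0.000) = (3.847, 2.397) m/s.
Bearing = atan2(3.85, 2.40) = 58.07° clockwise from north.

058.1°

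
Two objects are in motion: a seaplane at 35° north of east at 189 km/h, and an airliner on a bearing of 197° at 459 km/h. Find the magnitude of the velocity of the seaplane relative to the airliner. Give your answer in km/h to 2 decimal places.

Taking east as x and north as y: seaplane velocity = (154.820, 108.406) km/h; airliner velocity = (-134.199, -438.944) km/h.
Velocity of seaplane relative to airliner = (154.820, 108.406) − (-134.199, -438.944) = (289.018, 547.350) km/h.
Magnitude = |(289.018, 547.350)| = 618.970 km/h.

618.97 km/h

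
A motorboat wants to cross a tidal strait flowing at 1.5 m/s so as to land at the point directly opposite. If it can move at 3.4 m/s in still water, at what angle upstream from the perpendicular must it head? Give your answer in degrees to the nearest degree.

To cancel the current, the upstream component of the motorboat's velocity must equal the flow: 3.4 sin θ = 1.5.
sin θ = 1.5 / 3.4 = 0.4412.
θ = arcsin(0.4412) = 26.179°.

26°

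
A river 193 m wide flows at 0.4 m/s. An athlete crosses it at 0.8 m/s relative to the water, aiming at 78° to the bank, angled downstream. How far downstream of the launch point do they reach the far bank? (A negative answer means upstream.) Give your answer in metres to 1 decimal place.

139.7 m

Perpendicular speed = 0.783 m/s; crossing time = 193 / 0.783 = 246.640 s.
Net downstream speed = 0.566 m/s.
Drift = 0.566 × 246.640 = 139.679 m (downstream).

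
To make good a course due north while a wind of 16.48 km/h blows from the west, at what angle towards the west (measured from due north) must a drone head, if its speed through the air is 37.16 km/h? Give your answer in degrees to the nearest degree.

The wind pushes perpendicular to the desired track; the heading must have a component into the wind equal to 16.48 km/h: 37.16 sin θ = 16.48.
sin θ = 0.4435, so θ = 26.327°.

26°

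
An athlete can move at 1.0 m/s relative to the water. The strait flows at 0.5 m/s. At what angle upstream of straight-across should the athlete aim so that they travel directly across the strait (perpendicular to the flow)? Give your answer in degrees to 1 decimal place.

To cancel the current, the upstream component of the athlete's velocity must equal the flow: 1.0 sin θ = 0.5.
sin θ = 0.5 / 1.0 = 0.5000.
θ = arcsin(0.5000) = 30.000°.

30.0°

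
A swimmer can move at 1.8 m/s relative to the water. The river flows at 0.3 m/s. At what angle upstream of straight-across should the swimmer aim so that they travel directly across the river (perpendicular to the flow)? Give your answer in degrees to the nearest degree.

To cancel the current, the upstream component of the swimmer's velocity must equal the flow: 1.8 sin θ = 0.3.
sin θ = 0.3 / 1.8 = 0.1667.
θ = arcsin(0.1667) = 9.594°.

10°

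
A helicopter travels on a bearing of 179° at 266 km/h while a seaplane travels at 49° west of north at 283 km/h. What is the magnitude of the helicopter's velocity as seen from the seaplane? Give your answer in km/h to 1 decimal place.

501.6 km/h

Taking east as x and north as y: helicopter velocity = (4.642, -265.959) km/h; seaplane velocity = (-213.583, 185.665) km/h.
Velocity of helicopter relative to seaplane = (4.642, -265.959) − (-213.583, 185.665) = (218.225, -451.624) km/h.
Magnitude = |(218.225, -451.624)| = 501.584 km/h.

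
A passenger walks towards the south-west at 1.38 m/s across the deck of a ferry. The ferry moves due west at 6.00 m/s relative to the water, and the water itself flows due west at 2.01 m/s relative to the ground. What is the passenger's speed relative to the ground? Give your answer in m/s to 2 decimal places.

9.04 m/s

In east/north components (m/s): passenger relative to ferry = (-0.976, -0.976); ferry relative to water = (-6.000, 0.000); water relative to ground = (-2.010, 0.000).
Sum = (-8.986, -0.976) m/s.
Speed = |(-8.986, -0.976)| = 9.039 m/s.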